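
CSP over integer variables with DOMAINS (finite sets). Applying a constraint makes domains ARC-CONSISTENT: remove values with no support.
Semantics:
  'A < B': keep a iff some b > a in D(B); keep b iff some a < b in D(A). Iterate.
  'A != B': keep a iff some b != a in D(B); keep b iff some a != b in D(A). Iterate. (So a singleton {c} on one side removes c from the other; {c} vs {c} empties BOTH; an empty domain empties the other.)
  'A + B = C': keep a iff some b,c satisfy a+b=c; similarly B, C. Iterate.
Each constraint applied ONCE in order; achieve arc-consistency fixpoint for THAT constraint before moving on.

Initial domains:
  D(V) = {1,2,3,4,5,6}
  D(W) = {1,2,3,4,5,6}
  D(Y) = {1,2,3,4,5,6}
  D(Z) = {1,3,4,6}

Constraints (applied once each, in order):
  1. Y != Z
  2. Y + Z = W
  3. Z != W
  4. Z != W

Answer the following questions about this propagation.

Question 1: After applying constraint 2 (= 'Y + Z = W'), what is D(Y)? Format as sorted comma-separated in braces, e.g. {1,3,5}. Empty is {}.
Answer: {1,2,3,4,5}

Derivation:
Constraint 1 (Y != Z) on D(Y)={1,2,3,4,5,6} D(Z)={1,3,4,6}: no change
Constraint 2 (Y + Z = W) on D(Y)={1,2,3,4,5,6} D(Z)={1,3,4,6} D(W)={1,2,3,4,5,6}: Y {1,2,3,4,5,6}->{1,2,3,4,5}; Z {1,3,4,6}->{1,3,4}; W {1,2,3,4,5,6}->{2,3,4,5,6}
So after constraint 2: D(Y) = {1,2,3,4,5}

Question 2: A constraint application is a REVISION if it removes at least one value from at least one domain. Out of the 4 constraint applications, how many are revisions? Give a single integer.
Constraint 1 (Y != Z) on D(Y)={1,2,3,4,5,6} D(Z)={1,3,4,6}: no change => not a revision
Constraint 2 (Y + Z = W) on D(Y)={1,2,3,4,5,6} D(Z)={1,3,4,6} D(W)={1,2,3,4,5,6}: Y {1,2,3,4,5,6}->{1,2,3,4,5}; Z {1,3,4,6}->{1,3,4}; W {1,2,3,4,5,6}->{2,3,4,5,6} => REVISION
Constraint 3 (Z != W) on D(Z)={1,3,4} D(W)={2,3,4,5,6}: no change => not a revision
Constraint 4 (Z != W) on D(Z)={1,3,4} D(W)={2,3,4,5,6}: no change => not a revision
Total revisions = 1

Answer: 1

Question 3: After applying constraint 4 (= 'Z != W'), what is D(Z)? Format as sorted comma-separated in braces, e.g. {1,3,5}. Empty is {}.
Answer: {1,3,4}

Derivation:
Constraint 1 (Y != Z) on D(Y)={1,2,3,4,5,6} D(Z)={1,3,4,6}: no change
Constraint 2 (Y + Z = W) on D(Y)={1,2,3,4,5,6} D(Z)={1,3,4,6} D(W)={1,2,3,4,5,6}: Y {1,2,3,4,5,6}->{1,2,3,4,5}; Z {1,3,4,6}->{1,3,4}; W {1,2,3,4,5,6}->{2,3,4,5,6}
Constraint 3 (Z != W) on D(Z)={1,3,4} D(W)={2,3,4,5,6}: no change
Constraint 4 (Z != W) on D(Z)={1,3,4} D(W)={2,3,4,5,6}: no change
So after constraint 4: D(Z) = {1,3,4}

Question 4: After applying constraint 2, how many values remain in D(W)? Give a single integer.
Answer: 5

Derivation:
Constraint 1 (Y != Z) on D(Y)={1,2,3,4,5,6} D(Z)={1,3,4,6}: no change
Constraint 2 (Y + Z = W) on D(Y)={1,2,3,4,5,6} D(Z)={1,3,4,6} D(W)={1,2,3,4,5,6}: Y {1,2,3,4,5,6}->{1,2,3,4,5}; Z {1,3,4,6}->{1,3,4}; W {1,2,3,4,5,6}->{2,3,4,5,6}
So after constraint 2: D(W)={2,3,4,5,6}, size = 5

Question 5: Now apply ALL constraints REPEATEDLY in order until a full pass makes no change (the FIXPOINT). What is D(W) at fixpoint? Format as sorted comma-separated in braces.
Answer: {2,3,4,5,6}

Derivation:
pass 0 (initial): D(W)={1,2,3,4,5,6}
pass 1: W {1,2,3,4,5,6}->{2,3,4,5,6}; Y {1,2,3,4,5,6}->{1,2,3,4,5}; Z {1,3,4,6}->{1,3,4}
pass 2: no change
Fixpoint after 2 passes: D(W) = {2,3,4,5,6}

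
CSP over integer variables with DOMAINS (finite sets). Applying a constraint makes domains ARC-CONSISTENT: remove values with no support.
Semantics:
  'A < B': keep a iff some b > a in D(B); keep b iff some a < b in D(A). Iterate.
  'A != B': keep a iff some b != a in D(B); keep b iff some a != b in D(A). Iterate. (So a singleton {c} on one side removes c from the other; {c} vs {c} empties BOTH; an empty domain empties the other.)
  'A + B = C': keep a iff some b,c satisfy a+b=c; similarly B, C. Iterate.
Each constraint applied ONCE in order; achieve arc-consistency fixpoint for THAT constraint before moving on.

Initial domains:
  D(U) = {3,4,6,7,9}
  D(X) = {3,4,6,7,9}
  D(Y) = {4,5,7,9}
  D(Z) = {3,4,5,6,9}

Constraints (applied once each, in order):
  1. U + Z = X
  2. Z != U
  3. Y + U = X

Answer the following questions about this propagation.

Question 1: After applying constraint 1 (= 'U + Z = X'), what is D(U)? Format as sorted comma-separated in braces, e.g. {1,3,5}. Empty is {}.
Answer: {3,4,6}

Derivation:
Constraint 1 (U + Z = X) on D(U)={3,4,6,7,9} D(Z)={3,4,5,6,9} D(X)={3,4,6,7,9}: U {3,4,6,7,9}->{3,4,6}; Z {3,4,5,6,9}->{3,4,5,6}; X {3,4,6,7,9}->{6,7,9}
So after constraint 1: D(U) = {3,4,6}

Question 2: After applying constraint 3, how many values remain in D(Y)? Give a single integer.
Answer: 2

Derivation:
Constraint 1 (U + Z = X) on D(U)={3,4,6,7,9} D(Z)={3,4,5,6,9} D(X)={3,4,6,7,9}: U {3,4,6,7,9}->{3,4,6}; Z {3,4,5,6,9}->{3,4,5,6}; X {3,4,6,7,9}->{6,7,9}
Constraint 2 (Z != U) on D(Z)={3,4,5,6} D(U)={3,4,6}: no change
Constraint 3 (Y + U = X) on D(Y)={4,5,7,9} D(U)={3,4,6} D(X)={6,7,9}: Y {4,5,7,9}->{4,5}; U {3,4,6}->{3,4}; X {6,7,9}->{7,9}
So after constraint 3: D(Y)={4,5}, size = 2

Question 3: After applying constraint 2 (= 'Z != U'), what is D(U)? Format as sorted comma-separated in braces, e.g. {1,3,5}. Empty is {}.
Constraint 1 (U + Z = X) on D(U)={3,4,6,7,9} D(Z)={3,4,5,6,9} D(X)={3,4,6,7,9}: U {3,4,6,7,9}->{3,4,6}; Z {3,4,5,6,9}->{3,4,5,6}; X {3,4,6,7,9}->{6,7,9}
Constraint 2 (Z != U) on D(Z)={3,4,5,6} D(U)={3,4,6}: no change
So after constraint 2: D(U) = {3,4,6}

Answer: {3,4,6}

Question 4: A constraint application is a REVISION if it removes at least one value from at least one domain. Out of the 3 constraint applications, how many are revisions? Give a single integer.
Answer: 2

Derivation:
Constraint 1 (U + Z = X) on D(U)={3,4,6,7,9} D(Z)={3,4,5,6,9} D(X)={3,4,6,7,9}: U {3,4,6,7,9}->{3,4,6}; Z {3,4,5,6,9}->{3,4,5,6}; X {3,4,6,7,9}->{6,7,9} => REVISION
Constraint 2 (Z != U) on D(Z)={3,4,5,6} D(U)={3,4,6}: no change => not a revision
Constraint 3 (Y + U = X) on D(Y)={4,5,7,9} D(U)={3,4,6} D(X)={6,7,9}: Y {4,5,7,9}->{4,5}; U {3,4,6}->{3,4}; X {6,7,9}->{7,9} => REVISION
Total revisions = 2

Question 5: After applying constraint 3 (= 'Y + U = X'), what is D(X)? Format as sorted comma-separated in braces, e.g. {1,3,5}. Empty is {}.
Answer: {7,9}

Derivation:
Constraint 1 (U + Z = X) on D(U)={3,4,6,7,9} D(Z)={3,4,5,6,9} D(X)={3,4,6,7,9}: U {3,4,6,7,9}->{3,4,6}; Z {3,4,5,6,9}->{3,4,5,6}; X {3,4,6,7,9}->{6,7,9}
Constraint 2 (Z != U) on D(Z)={3,4,5,6} D(U)={3,4,6}: no change
Constraint 3 (Y + U = X) on D(Y)={4,5,7,9} D(U)={3,4,6} D(X)={6,7,9}: Y {4,5,7,9}->{4,5}; U {3,4,6}->{3,4}; X {6,7,9}->{7,9}
So after constraint 3: D(X) = {7,9}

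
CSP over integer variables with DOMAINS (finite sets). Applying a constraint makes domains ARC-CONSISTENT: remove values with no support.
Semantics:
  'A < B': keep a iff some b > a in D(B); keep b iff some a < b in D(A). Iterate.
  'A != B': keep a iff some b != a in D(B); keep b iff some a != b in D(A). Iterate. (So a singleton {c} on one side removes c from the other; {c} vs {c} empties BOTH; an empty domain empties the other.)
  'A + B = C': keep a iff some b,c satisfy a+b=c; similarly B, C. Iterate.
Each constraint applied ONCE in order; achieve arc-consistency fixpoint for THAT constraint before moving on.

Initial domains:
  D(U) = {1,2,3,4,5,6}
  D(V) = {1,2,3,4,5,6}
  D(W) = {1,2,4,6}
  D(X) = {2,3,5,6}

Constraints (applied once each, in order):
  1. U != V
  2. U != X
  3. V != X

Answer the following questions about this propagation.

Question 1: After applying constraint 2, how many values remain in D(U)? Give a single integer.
Constraint 1 (U != V) on D(U)={1,2,3,4,5,6} D(V)={1,2,3,4,5,6}: no change
Constraint 2 (U != X) on D(U)={1,2,3,4,5,6} D(X)={2,3,5,6}: no change
So after constraint 2: D(U)={1,2,3,4,5,6}, size = 6

Answer: 6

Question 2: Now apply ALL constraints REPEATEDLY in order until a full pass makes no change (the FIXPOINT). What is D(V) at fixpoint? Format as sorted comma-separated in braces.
Answer: {1,2,3,4,5,6}

Derivation:
pass 0 (initial): D(V)={1,2,3,4,5,6}
pass 1: no change
Fixpoint after 1 passes: D(V) = {1,2,3,4,5,6}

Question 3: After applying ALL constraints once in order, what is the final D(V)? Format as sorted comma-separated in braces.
Answer: {1,2,3,4,5,6}

Derivation:
Constraint 1 (U != V) on D(U)={1,2,3,4,5,6} D(V)={1,2,3,4,5,6}: no change
Constraint 2 (U != X) on D(U)={1,2,3,4,5,6} D(X)={2,3,5,6}: no change
Constraint 3 (V != X) on D(V)={1,2,3,4,5,6} D(X)={2,3,5,6}: no change
So after all 3 constraints: D(V) = {1,2,3,4,5,6}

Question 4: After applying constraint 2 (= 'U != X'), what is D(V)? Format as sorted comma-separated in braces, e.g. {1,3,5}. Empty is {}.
Constraint 1 (U != V) on D(U)={1,2,3,4,5,6} D(V)={1,2,3,4,5,6}: no change
Constraint 2 (U != X) on D(U)={1,2,3,4,5,6} D(X)={2,3,5,6}: no change
So after constraint 2: D(V) = {1,2,3,4,5,6}

Answer: {1,2,3,4,5,6}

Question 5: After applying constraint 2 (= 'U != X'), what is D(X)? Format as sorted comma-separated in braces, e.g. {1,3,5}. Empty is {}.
Constraint 1 (U != V) on D(U)={1,2,3,4,5,6} D(V)={1,2,3,4,5,6}: no change
Constraint 2 (U != X) on D(U)={1,2,3,4,5,6} D(X)={2,3,5,6}: no change
So after constraint 2: D(X) = {2,3,5,6}

Answer: {2,3,5,6}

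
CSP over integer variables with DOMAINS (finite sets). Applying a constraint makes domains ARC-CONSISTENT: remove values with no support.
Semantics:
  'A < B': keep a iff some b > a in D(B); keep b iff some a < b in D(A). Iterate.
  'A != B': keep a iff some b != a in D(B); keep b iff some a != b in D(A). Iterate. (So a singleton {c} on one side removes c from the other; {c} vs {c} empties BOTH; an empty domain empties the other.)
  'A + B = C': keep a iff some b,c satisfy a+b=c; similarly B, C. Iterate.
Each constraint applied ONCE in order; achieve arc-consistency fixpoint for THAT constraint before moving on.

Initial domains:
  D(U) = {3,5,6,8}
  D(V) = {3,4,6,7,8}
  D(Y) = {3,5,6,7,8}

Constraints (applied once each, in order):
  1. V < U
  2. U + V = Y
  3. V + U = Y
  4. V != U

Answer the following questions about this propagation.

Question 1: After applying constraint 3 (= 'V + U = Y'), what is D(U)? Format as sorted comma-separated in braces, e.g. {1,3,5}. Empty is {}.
Answer: {5}

Derivation:
Constraint 1 (V < U) on D(V)={3,4,6,7,8} D(U)={3,5,6,8}: V {3,4,6,7,8}->{3,4,6,7}; U {3,5,6,8}->{5,6,8}
Constraint 2 (U + V = Y) on D(U)={5,6,8} D(V)={3,4,6,7} D(Y)={3,5,6,7,8}: U {5,6,8}->{5}; V {3,4,6,7}->{3}; Y {3,5,6,7,8}->{8}
Constraint 3 (V + U = Y) on D(V)={3} D(U)={5} D(Y)={8}: no change
So after constraint 3: D(U) = {5}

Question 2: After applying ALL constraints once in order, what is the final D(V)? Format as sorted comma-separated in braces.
Constraint 1 (V < U) on D(V)={3,4,6,7,8} D(U)={3,5,6,8}: V {3,4,6,7,8}->{3,4,6,7}; U {3,5,6,8}->{5,6,8}
Constraint 2 (U + V = Y) on D(U)={5,6,8} D(V)={3,4,6,7} D(Y)={3,5,6,7,8}: U {5,6,8}->{5}; V {3,4,6,7}->{3}; Y {3,5,6,7,8}->{8}
Constraint 3 (V + U = Y) on D(V)={3} D(U)={5} D(Y)={8}: no change
Constraint 4 (V != U) on D(V)={3} D(U)={5}: no change
So after all 4 constraints: D(V) = {3}

Answer: {3}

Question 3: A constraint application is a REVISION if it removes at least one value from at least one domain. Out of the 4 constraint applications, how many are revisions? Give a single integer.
Constraint 1 (V < U) on D(V)={3,4,6,7,8} D(U)={3,5,6,8}: V {3,4,6,7,8}->{3,4,6,7}; U {3,5,6,8}->{5,6,8} => REVISION
Constraint 2 (U + V = Y) on D(U)={5,6,8} D(V)={3,4,6,7} D(Y)={3,5,6,7,8}: U {5,6,8}->{5}; V {3,4,6,7}->{3}; Y {3,5,6,7,8}->{8} => REVISION
Constraint 3 (V + U = Y) on D(V)={3} D(U)={5} D(Y)={8}: no change => not a revision
Constraint 4 (V != U) on D(V)={3} D(U)={5}: no change => not a revision
Total revisions = 2

Answer: 2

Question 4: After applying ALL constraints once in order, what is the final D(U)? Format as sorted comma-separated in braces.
Constraint 1 (V < U) on D(V)={3,4,6,7,8} D(U)={3,5,6,8}: V {3,4,6,7,8}->{3,4,6,7}; U {3,5,6,8}->{5,6,8}
Constraint 2 (U + V = Y) on D(U)={5,6,8} D(V)={3,4,6,7} D(Y)={3,5,6,7,8}: U {5,6,8}->{5}; V {3,4,6,7}->{3}; Y {3,5,6,7,8}->{8}
Constraint 3 (V + U = Y) on D(V)={3} D(U)={5} D(Y)={8}: no change
Constraint 4 (V != U) on D(V)={3} D(U)={5}: no change
So after all 4 constraints: D(U) = {5}

Answer: {5}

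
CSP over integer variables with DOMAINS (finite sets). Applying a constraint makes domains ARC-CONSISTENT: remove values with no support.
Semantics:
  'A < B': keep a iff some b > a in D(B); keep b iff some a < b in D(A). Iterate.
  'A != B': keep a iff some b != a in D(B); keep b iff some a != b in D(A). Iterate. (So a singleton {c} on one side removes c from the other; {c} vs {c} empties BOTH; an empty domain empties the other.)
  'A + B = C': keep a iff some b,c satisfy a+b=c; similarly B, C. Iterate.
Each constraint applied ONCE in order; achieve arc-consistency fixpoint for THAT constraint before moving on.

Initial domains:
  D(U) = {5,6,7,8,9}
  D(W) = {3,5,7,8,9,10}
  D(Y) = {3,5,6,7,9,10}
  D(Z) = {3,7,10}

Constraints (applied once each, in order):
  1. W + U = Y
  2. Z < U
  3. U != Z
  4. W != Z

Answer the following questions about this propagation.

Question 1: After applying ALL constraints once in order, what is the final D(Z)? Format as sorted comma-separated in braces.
Constraint 1 (W + U = Y) on D(W)={3,5,7,8,9,10} D(U)={5,6,7,8,9} D(Y)={3,5,6,7,9,10}: W {3,5,7,8,9,10}->{3,5}; U {5,6,7,8,9}->{5,6,7}; Y {3,5,6,7,9,10}->{9,10}
Constraint 2 (Z < U) on D(Z)={3,7,10} D(U)={5,6,7}: Z {3,7,10}->{3}
Constraint 3 (U != Z) on D(U)={5,6,7} D(Z)={3}: no change
Constraint 4 (W != Z) on D(W)={3,5} D(Z)={3}: W {3,5}->{5}
So after all 4 constraints: D(Z) = {3}

Answer: {3}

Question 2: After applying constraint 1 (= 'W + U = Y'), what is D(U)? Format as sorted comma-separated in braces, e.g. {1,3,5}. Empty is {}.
Answer: {5,6,7}

Derivation:
Constraint 1 (W + U = Y) on D(W)={3,5,7,8,9,10} D(U)={5,6,7,8,9} D(Y)={3,5,6,7,9,10}: W {3,5,7,8,9,10}->{3,5}; U {5,6,7,8,9}->{5,6,7}; Y {3,5,6,7,9,10}->{9,10}
So after constraint 1: D(U) = {5,6,7}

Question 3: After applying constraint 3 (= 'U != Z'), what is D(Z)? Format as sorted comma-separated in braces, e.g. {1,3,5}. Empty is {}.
Answer: {3}

Derivation:
Constraint 1 (W + U = Y) on D(W)={3,5,7,8,9,10} D(U)={5,6,7,8,9} D(Y)={3,5,6,7,9,10}: W {3,5,7,8,9,10}->{3,5}; U {5,6,7,8,9}->{5,6,7}; Y {3,5,6,7,9,10}->{9,10}
Constraint 2 (Z < U) on D(Z)={3,7,10} D(U)={5,6,7}: Z {3,7,10}->{3}
Constraint 3 (U != Z) on D(U)={5,6,7} D(Z)={3}: no change
So after constraint 3: D(Z) = {3}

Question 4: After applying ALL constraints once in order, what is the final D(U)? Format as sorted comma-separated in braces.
Answer: {5,6,7}

Derivation:
Constraint 1 (W + U = Y) on D(W)={3,5,7,8,9,10} D(U)={5,6,7,8,9} D(Y)={3,5,6,7,9,10}: W {3,5,7,8,9,10}->{3,5}; U {5,6,7,8,9}->{5,6,7}; Y {3,5,6,7,9,10}->{9,10}
Constraint 2 (Z < U) on D(Z)={3,7,10} D(U)={5,6,7}: Z {3,7,10}->{3}
Constraint 3 (U != Z) on D(U)={5,6,7} D(Z)={3}: no change
Constraint 4 (W != Z) on D(W)={3,5} D(Z)={3}: W {3,5}->{5}
So after all 4 constraints: D(U) = {5,6,7}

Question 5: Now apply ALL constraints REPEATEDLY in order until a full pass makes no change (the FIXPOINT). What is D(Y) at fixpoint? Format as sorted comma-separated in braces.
pass 0 (initial): D(Y)={3,5,6,7,9,10}
pass 1: U {5,6,7,8,9}->{5,6,7}; W {3,5,7,8,9,10}->{5}; Y {3,5,6,7,9,10}->{9,10}; Z {3,7,10}->{3}
pass 2: U {5,6,7}->{5}; Y {9,10}->{10}
pass 3: no change
Fixpoint after 3 passes: D(Y) = {10}

Answer: {10}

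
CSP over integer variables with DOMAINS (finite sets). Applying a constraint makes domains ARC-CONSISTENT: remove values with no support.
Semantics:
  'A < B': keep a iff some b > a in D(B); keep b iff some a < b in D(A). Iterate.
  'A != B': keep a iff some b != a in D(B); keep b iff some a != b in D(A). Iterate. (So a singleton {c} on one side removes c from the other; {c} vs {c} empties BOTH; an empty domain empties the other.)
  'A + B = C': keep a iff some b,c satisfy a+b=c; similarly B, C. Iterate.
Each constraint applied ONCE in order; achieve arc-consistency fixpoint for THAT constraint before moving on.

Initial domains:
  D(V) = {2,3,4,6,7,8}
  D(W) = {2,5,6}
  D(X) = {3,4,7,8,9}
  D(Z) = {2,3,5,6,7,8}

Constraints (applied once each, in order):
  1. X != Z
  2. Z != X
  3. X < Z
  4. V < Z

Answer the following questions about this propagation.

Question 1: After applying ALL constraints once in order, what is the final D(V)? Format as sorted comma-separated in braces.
Constraint 1 (X != Z) on D(X)={3,4,7,8,9} D(Z)={2,3,5,6,7,8}: no change
Constraint 2 (Z != X) on D(Z)={2,3,5,6,7,8} D(X)={3,4,7,8,9}: no change
Constraint 3 (X < Z) on D(X)={3,4,7,8,9} D(Z)={2,3,5,6,7,8}: X {3,4,7,8,9}->{3,4,7}; Z {2,3,5,6,7,8}->{5,6,7,8}
Constraint 4 (V < Z) on D(V)={2,3,4,6,7,8} D(Z)={5,6,7,8}: V {2,3,4,6,7,8}->{2,3,4,6,7}
So after all 4 constraints: D(V) = {2,3,4,6,7}

Answer: {2,3,4,6,7}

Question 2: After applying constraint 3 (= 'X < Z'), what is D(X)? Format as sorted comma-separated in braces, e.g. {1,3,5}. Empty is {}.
Constraint 1 (X != Z) on D(X)={3,4,7,8,9} D(Z)={2,3,5,6,7,8}: no change
Constraint 2 (Z != X) on D(Z)={2,3,5,6,7,8} D(X)={3,4,7,8,9}: no change
Constraint 3 (X < Z) on D(X)={3,4,7,8,9} D(Z)={2,3,5,6,7,8}: X {3,4,7,8,9}->{3,4,7}; Z {2,3,5,6,7,8}->{5,6,7,8}
So after constraint 3: D(X) = {3,4,7}

Answer: {3,4,7}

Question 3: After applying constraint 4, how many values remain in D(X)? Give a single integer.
Constraint 1 (X != Z) on D(X)={3,4,7,8,9} D(Z)={2,3,5,6,7,8}: no change
Constraint 2 (Z != X) on D(Z)={2,3,5,6,7,8} D(X)={3,4,7,8,9}: no change
Constraint 3 (X < Z) on D(X)={3,4,7,8,9} D(Z)={2,3,5,6,7,8}: X {3,4,7,8,9}->{3,4,7}; Z {2,3,5,6,7,8}->{5,6,7,8}
Constraint 4 (V < Z) on D(V)={2,3,4,6,7,8} D(Z)={5,6,7,8}: V {2,3,4,6,7,8}->{2,3,4,6,7}
So after constraint 4: D(X)={3,4,7}, size = 3

Answer: 3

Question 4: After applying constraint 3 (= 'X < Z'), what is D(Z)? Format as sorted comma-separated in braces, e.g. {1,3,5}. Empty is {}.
Answer: {5,6,7,8}

Derivation:
Constraint 1 (X != Z) on D(X)={3,4,7,8,9} D(Z)={2,3,5,6,7,8}: no change
Constraint 2 (Z != X) on D(Z)={2,3,5,6,7,8} D(X)={3,4,7,8,9}: no change
Constraint 3 (X < Z) on D(X)={3,4,7,8,9} D(Z)={2,3,5,6,7,8}: X {3,4,7,8,9}->{3,4,7}; Z {2,3,5,6,7,8}->{5,6,7,8}
So after constraint 3: D(Z) = {5,6,7,8}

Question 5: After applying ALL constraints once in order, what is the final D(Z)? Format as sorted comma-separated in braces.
Answer: {5,6,7,8}

Derivation:
Constraint 1 (X != Z) on D(X)={3,4,7,8,9} D(Z)={2,3,5,6,7,8}: no change
Constraint 2 (Z != X) on D(Z)={2,3,5,6,7,8} D(X)={3,4,7,8,9}: no change
Constraint 3 (X < Z) on D(X)={3,4,7,8,9} D(Z)={2,3,5,6,7,8}: X {3,4,7,8,9}->{3,4,7}; Z {2,3,5,6,7,8}->{5,6,7,8}
Constraint 4 (V < Z) on D(V)={2,3,4,6,7,8} D(Z)={5,6,7,8}: V {2,3,4,6,7,8}->{2,3,4,6,7}
So after all 4 constraints: D(Z) = {5,6,7,8}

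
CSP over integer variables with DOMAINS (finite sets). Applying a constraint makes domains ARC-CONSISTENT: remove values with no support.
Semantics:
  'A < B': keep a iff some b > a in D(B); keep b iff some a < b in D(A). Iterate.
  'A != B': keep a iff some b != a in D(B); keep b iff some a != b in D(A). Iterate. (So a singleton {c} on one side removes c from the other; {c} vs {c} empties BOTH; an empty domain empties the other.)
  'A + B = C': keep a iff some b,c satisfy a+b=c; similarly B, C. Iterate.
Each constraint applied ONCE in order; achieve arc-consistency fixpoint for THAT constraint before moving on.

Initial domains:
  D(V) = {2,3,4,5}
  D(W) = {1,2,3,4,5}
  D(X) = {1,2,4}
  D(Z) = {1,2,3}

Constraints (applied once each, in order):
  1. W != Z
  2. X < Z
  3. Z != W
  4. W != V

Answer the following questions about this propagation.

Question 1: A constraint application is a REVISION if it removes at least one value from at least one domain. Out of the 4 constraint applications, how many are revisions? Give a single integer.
Constraint 1 (W != Z) on D(W)={1,2,3,4,5} D(Z)={1,2,3}: no change => not a revision
Constraint 2 (X < Z) on D(X)={1,2,4} D(Z)={1,2,3}: X {1,2,4}->{1,2}; Z {1,2,3}->{2,3} => REVISION
Constraint 3 (Z != W) on D(Z)={2,3} D(W)={1,2,3,4,5}: no change => not a revision
Constraint 4 (W != V) on D(W)={1,2,3,4,5} D(V)={2,3,4,5}: no change => not a revision
Total revisions = 1

Answer: 1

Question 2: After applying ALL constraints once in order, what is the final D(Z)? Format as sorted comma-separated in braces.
Answer: {2,3}

Derivation:
Constraint 1 (W != Z) on D(W)={1,2,3,4,5} D(Z)={1,2,3}: no change
Constraint 2 (X < Z) on D(X)={1,2,4} D(Z)={1,2,3}: X {1,2,4}->{1,2}; Z {1,2,3}->{2,3}
Constraint 3 (Z != W) on D(Z)={2,3} D(W)={1,2,3,4,5}: no change
Constraint 4 (W != V) on D(W)={1,2,3,4,5} D(V)={2,3,4,5}: no change
So after all 4 constraints: D(Z) = {2,3}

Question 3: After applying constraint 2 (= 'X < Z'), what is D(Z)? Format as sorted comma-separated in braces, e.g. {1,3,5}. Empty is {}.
Constraint 1 (W != Z) on D(W)={1,2,3,4,5} D(Z)={1,2,3}: no change
Constraint 2 (X < Z) on D(X)={1,2,4} D(Z)={1,2,3}: X {1,2,4}->{1,2}; Z {1,2,3}->{2,3}
So after constraint 2: D(Z) = {2,3}

Answer: {2,3}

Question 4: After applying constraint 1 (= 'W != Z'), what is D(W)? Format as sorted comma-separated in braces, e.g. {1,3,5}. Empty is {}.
Constraint 1 (W != Z) on D(W)={1,2,3,4,5} D(Z)={1,2,3}: no change
So after constraint 1: D(W) = {1,2,3,4,5}

Answer: {1,2,3,4,5}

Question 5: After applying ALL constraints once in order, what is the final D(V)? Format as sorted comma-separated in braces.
Constraint 1 (W != Z) on D(W)={1,2,3,4,5} D(Z)={1,2,3}: no change
Constraint 2 (X < Z) on D(X)={1,2,4} D(Z)={1,2,3}: X {1,2,4}->{1,2}; Z {1,2,3}->{2,3}
Constraint 3 (Z != W) on D(Z)={2,3} D(W)={1,2,3,4,5}: no change
Constraint 4 (W != V) on D(W)={1,2,3,4,5} D(V)={2,3,4,5}: no change
So after all 4 constraints: D(V) = {2,3,4,5}

Answer: {2,3,4,5}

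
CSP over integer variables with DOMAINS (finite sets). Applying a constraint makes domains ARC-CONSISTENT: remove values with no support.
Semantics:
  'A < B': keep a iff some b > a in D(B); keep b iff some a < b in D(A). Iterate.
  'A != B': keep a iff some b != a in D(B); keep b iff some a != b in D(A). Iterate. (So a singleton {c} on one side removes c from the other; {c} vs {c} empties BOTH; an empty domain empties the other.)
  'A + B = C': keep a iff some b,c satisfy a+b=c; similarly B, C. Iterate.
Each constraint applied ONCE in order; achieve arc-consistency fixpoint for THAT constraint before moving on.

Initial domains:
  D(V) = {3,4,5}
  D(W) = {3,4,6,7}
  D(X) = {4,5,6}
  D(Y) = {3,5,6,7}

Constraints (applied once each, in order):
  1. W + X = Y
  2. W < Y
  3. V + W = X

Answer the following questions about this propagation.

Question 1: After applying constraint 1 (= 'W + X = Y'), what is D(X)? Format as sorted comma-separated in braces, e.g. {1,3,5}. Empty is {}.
Answer: {4}

Derivation:
Constraint 1 (W + X = Y) on D(W)={3,4,6,7} D(X)={4,5,6} D(Y)={3,5,6,7}: W {3,4,6,7}->{3}; X {4,5,6}->{4}; Y {3,5,6,7}->{7}
So after constraint 1: D(X) = {4}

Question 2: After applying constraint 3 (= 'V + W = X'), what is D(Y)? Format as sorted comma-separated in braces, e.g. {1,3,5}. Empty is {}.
Answer: {7}

Derivation:
Constraint 1 (W + X = Y) on D(W)={3,4,6,7} D(X)={4,5,6} D(Y)={3,5,6,7}: W {3,4,6,7}->{3}; X {4,5,6}->{4}; Y {3,5,6,7}->{7}
Constraint 2 (W < Y) on D(W)={3} D(Y)={7}: no change
Constraint 3 (V + W = X) on D(V)={3,4,5} D(W)={3} D(X)={4}: V {3,4,5}->{}; W {3}->{}; X {4}->{}
So after constraint 3: D(Y) = {7}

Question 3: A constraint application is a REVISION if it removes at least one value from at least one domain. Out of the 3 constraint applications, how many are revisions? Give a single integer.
Answer: 2

Derivation:
Constraint 1 (W + X = Y) on D(W)={3,4,6,7} D(X)={4,5,6} D(Y)={3,5,6,7}: W {3,4,6,7}->{3}; X {4,5,6}->{4}; Y {3,5,6,7}->{7} => REVISION
Constraint 2 (W < Y) on D(W)={3} D(Y)={7}: no change => not a revision
Constraint 3 (V + W = X) on D(V)={3,4,5} D(W)={3} D(X)={4}: V {3,4,5}->{}; W {3}->{}; X {4}->{} => REVISION
Total revisions = 2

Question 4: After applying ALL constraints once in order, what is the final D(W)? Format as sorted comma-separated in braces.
Answer: {}

Derivation:
Constraint 1 (W + X = Y) on D(W)={3,4,6,7} D(X)={4,5,6} D(Y)={3,5,6,7}: W {3,4,6,7}->{3}; X {4,5,6}->{4}; Y {3,5,6,7}->{7}
Constraint 2 (W < Y) on D(W)={3} D(Y)={7}: no change
Constraint 3 (V + W = X) on D(V)={3,4,5} D(W)={3} D(X)={4}: V {3,4,5}->{}; W {3}->{}; X {4}->{}
So after all 3 constraints: D(W) = {}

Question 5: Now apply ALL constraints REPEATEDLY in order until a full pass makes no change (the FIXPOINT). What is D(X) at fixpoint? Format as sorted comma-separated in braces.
Answer: {}

Derivation:
pass 0 (initial): D(X)={4,5,6}
pass 1: V {3,4,5}->{}; W {3,4,6,7}->{}; X {4,5,6}->{}; Y {3,5,6,7}->{7}
pass 2: Y {7}->{}
pass 3: no change
Fixpoint after 3 passes: D(X) = {}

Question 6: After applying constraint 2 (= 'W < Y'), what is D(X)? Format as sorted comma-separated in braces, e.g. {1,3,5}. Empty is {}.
Answer: {4}

Derivation:
Constraint 1 (W + X = Y) on D(W)={3,4,6,7} D(X)={4,5,6} D(Y)={3,5,6,7}: W {3,4,6,7}->{3}; X {4,5,6}->{4}; Y {3,5,6,7}->{7}
Constraint 2 (W < Y) on D(W)={3} D(Y)={7}: no change
So after constraint 2: D(X) = {4}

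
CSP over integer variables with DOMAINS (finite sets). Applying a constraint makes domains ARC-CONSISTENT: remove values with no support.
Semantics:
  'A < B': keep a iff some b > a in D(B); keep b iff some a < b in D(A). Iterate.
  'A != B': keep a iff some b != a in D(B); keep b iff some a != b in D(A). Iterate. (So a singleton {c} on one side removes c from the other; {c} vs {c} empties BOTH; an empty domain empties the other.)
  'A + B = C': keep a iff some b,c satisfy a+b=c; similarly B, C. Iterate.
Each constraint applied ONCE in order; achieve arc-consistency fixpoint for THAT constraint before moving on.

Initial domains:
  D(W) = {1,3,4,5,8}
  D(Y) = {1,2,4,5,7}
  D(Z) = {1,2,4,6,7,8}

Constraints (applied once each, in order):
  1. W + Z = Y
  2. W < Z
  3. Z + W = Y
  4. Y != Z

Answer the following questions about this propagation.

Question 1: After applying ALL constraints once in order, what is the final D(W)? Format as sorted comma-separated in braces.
Answer: {1,3,5}

Derivation:
Constraint 1 (W + Z = Y) on D(W)={1,3,4,5,8} D(Z)={1,2,4,6,7,8} D(Y)={1,2,4,5,7}: W {1,3,4,5,8}->{1,3,4,5}; Z {1,2,4,6,7,8}->{1,2,4,6}; Y {1,2,4,5,7}->{2,4,5,7}
Constraint 2 (W < Z) on D(W)={1,3,4,5} D(Z)={1,2,4,6}: Z {1,2,4,6}->{2,4,6}
Constraint 3 (Z + W = Y) on D(Z)={2,4,6} D(W)={1,3,4,5} D(Y)={2,4,5,7}: W {1,3,4,5}->{1,3,5}; Y {2,4,5,7}->{5,7}
Constraint 4 (Y != Z) on D(Y)={5,7} D(Z)={2,4,6}: no change
So after all 4 constraints: D(W) = {1,3,5}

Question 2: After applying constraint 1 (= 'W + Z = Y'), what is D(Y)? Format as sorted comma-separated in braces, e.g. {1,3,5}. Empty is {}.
Answer: {2,4,5,7}

Derivation:
Constraint 1 (W + Z = Y) on D(W)={1,3,4,5,8} D(Z)={1,2,4,6,7,8} D(Y)={1,2,4,5,7}: W {1,3,4,5,8}->{1,3,4,5}; Z {1,2,4,6,7,8}->{1,2,4,6}; Y {1,2,4,5,7}->{2,4,5,7}
So after constraint 1: D(Y) = {2,4,5,7}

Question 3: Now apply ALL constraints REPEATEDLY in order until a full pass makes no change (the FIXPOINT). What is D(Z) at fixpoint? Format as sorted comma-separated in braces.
pass 0 (initial): D(Z)={1,2,4,6,7,8}
pass 1: W {1,3,4,5,8}->{1,3,5}; Y {1,2,4,5,7}->{5,7}; Z {1,2,4,6,7,8}->{2,4,6}
pass 2: no change
Fixpoint after 2 passes: D(Z) = {2,4,6}

Answer: {2,4,6}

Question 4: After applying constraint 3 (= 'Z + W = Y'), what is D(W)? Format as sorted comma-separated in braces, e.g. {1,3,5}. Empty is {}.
Constraint 1 (W + Z = Y) on D(W)={1,3,4,5,8} D(Z)={1,2,4,6,7,8} D(Y)={1,2,4,5,7}: W {1,3,4,5,8}->{1,3,4,5}; Z {1,2,4,6,7,8}->{1,2,4,6}; Y {1,2,4,5,7}->{2,4,5,7}
Constraint 2 (W < Z) on D(W)={1,3,4,5} D(Z)={1,2,4,6}: Z {1,2,4,6}->{2,4,6}
Constraint 3 (Z + W = Y) on D(Z)={2,4,6} D(W)={1,3,4,5} D(Y)={2,4,5,7}: W {1,3,4,5}->{1,3,5}; Y {2,4,5,7}->{5,7}
So after constraint 3: D(W) = {1,3,5}

Answer: {1,3,5}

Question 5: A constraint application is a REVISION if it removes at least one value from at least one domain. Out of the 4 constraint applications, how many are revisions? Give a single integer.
Answer: 3

Derivation:
Constraint 1 (W + Z = Y) on D(W)={1,3,4,5,8} D(Z)={1,2,4,6,7,8} D(Y)={1,2,4,5,7}: W {1,3,4,5,8}->{1,3,4,5}; Z {1,2,4,6,7,8}->{1,2,4,6}; Y {1,2,4,5,7}->{2,4,5,7} => REVISION
Constraint 2 (W < Z) on D(W)={1,3,4,5} D(Z)={1,2,4,6}: Z {1,2,4,6}->{2,4,6} => REVISION
Constraint 3 (Z + W = Y) on D(Z)={2,4,6} D(W)={1,3,4,5} D(Y)={2,4,5,7}: W {1,3,4,5}->{1,3,5}; Y {2,4,5,7}->{5,7} => REVISION
Constraint 4 (Y != Z) on D(Y)={5,7} D(Z)={2,4,6}: no change => not a revision
Total revisions = 3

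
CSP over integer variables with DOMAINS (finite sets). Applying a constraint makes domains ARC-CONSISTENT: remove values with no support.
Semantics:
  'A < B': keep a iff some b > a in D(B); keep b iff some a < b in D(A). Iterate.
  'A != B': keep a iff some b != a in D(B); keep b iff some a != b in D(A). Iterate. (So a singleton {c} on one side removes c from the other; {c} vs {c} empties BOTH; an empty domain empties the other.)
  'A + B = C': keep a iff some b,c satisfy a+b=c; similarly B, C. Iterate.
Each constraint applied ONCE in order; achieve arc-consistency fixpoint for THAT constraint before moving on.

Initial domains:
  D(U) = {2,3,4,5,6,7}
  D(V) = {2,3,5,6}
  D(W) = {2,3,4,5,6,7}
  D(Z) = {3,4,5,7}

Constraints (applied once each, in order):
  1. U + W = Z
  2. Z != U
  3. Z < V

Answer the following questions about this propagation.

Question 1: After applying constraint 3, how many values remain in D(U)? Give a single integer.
Constraint 1 (U + W = Z) on D(U)={2,3,4,5,6,7} D(W)={2,3,4,5,6,7} D(Z)={3,4,5,7}: U {2,3,4,5,6,7}->{2,3,4,5}; W {2,3,4,5,6,7}->{2,3,4,5}; Z {3,4,5,7}->{4,5,7}
Constraint 2 (Z != U) on D(Z)={4,5,7} D(U)={2,3,4,5}: no change
Constraint 3 (Z < V) on D(Z)={4,5,7} D(V)={2,3,5,6}: Z {4,5,7}->{4,5}; V {2,3,5,6}->{5,6}
So after constraint 3: D(U)={2,3,4,5}, size = 4

Answer: 4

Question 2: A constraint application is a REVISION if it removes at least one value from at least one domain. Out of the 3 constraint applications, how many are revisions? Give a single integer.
Constraint 1 (U + W = Z) on D(U)={2,3,4,5,6,7} D(W)={2,3,4,5,6,7} D(Z)={3,4,5,7}: U {2,3,4,5,6,7}->{2,3,4,5}; W {2,3,4,5,6,7}->{2,3,4,5}; Z {3,4,5,7}->{4,5,7} => REVISION
Constraint 2 (Z != U) on D(Z)={4,5,7} D(U)={2,3,4,5}: no change => not a revision
Constraint 3 (Z < V) on D(Z)={4,5,7} D(V)={2,3,5,6}: Z {4,5,7}->{4,5}; V {2,3,5,6}->{5,6} => REVISION
Total revisions = 2

Answer: 2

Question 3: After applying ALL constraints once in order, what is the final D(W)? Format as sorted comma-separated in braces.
Constraint 1 (U + W = Z) on D(U)={2,3,4,5,6,7} D(W)={2,3,4,5,6,7} D(Z)={3,4,5,7}: U {2,3,4,5,6,7}->{2,3,4,5}; W {2,3,4,5,6,7}->{2,3,4,5}; Z {3,4,5,7}->{4,5,7}
Constraint 2 (Z != U) on D(Z)={4,5,7} D(U)={2,3,4,5}: no change
Constraint 3 (Z < V) on D(Z)={4,5,7} D(V)={2,3,5,6}: Z {4,5,7}->{4,5}; V {2,3,5,6}->{5,6}
So after all 3 constraints: D(W) = {2,3,4,5}

Answer: {2,3,4,5}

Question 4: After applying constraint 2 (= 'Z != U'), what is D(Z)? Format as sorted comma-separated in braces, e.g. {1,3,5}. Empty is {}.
Answer: {4,5,7}

Derivation:
Constraint 1 (U + W = Z) on D(U)={2,3,4,5,6,7} D(W)={2,3,4,5,6,7} D(Z)={3,4,5,7}: U {2,3,4,5,6,7}->{2,3,4,5}; W {2,3,4,5,6,7}->{2,3,4,5}; Z {3,4,5,7}->{4,5,7}
Constraint 2 (Z != U) on D(Z)={4,5,7} D(U)={2,3,4,5}: no change
So after constraint 2: D(Z) = {4,5,7}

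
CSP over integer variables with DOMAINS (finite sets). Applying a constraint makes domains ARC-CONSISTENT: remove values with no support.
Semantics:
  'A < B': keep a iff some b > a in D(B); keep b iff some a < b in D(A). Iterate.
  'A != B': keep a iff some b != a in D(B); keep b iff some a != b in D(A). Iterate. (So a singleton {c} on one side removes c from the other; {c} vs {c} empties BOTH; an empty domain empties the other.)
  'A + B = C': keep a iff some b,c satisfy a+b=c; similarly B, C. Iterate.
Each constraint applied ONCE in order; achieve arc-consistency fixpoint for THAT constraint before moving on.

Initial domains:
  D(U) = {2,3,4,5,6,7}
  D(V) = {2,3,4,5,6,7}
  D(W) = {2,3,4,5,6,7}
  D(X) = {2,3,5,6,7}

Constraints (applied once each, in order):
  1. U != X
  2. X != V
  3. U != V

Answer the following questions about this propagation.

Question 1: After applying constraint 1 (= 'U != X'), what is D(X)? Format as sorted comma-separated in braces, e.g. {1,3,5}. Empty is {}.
Answer: {2,3,5,6,7}

Derivation:
Constraint 1 (U != X) on D(U)={2,3,4,5,6,7} D(X)={2,3,5,6,7}: no change
So after constraint 1: D(X) = {2,3,5,6,7}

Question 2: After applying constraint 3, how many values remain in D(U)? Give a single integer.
Answer: 6

Derivation:
Constraint 1 (U != X) on D(U)={2,3,4,5,6,7} D(X)={2,3,5,6,7}: no change
Constraint 2 (X != V) on D(X)={2,3,5,6,7} D(V)={2,3,4,5,6,7}: no change
Constraint 3 (U != V) on D(U)={2,3,4,5,6,7} D(V)={2,3,4,5,6,7}: no change
So after constraint 3: D(U)={2,3,4,5,6,7}, size = 6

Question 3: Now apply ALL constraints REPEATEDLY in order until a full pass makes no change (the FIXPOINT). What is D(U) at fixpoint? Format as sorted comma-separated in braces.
pass 0 (initial): D(U)={2,3,4,5,6,7}
pass 1: no change
Fixpoint after 1 passes: D(U) = {2,3,4,5,6,7}

Answer: {2,3,4,5,6,7}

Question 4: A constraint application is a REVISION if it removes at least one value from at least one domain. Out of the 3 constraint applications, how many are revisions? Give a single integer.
Constraint 1 (U != X) on D(U)={2,3,4,5,6,7} D(X)={2,3,5,6,7}: no change => not a revision
Constraint 2 (X != V) on D(X)={2,3,5,6,7} D(V)={2,3,4,5,6,7}: no change => not a revision
Constraint 3 (U != V) on D(U)={2,3,4,5,6,7} D(V)={2,3,4,5,6,7}: no change => not a revision
Total revisions = 0

Answer: 0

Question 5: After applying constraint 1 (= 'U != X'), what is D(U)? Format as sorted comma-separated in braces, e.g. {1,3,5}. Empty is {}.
Answer: {2,3,4,5,6,7}

Derivation:
Constraint 1 (U != X) on D(U)={2,3,4,5,6,7} D(X)={2,3,5,6,7}: no change
So after constraint 1: D(U) = {2,3,4,5,6,7}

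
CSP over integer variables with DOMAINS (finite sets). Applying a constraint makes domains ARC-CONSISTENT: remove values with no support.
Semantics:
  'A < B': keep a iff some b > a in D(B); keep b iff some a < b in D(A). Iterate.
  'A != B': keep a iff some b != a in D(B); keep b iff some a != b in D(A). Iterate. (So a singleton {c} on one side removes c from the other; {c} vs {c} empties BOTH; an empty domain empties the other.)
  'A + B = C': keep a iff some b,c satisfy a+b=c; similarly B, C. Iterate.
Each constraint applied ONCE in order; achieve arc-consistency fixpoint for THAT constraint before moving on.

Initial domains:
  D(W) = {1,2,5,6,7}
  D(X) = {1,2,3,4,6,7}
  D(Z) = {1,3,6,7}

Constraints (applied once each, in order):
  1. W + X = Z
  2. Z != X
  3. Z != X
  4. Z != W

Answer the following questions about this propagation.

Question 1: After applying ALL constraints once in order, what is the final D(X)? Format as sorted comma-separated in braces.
Constraint 1 (W + X = Z) on D(W)={1,2,5,6,7} D(X)={1,2,3,4,6,7} D(Z)={1,3,6,7}: W {1,2,5,6,7}->{1,2,5,6}; X {1,2,3,4,6,7}->{1,2,4,6}; Z {1,3,6,7}->{3,6,7}
Constraint 2 (Z != X) on D(Z)={3,6,7} D(X)={1,2,4,6}: no change
Constraint 3 (Z != X) on D(Z)={3,6,7} D(X)={1,2,4,6}: no change
Constraint 4 (Z != W) on D(Z)={3,6,7} D(W)={1,2,5,6}: no change
So after all 4 constraints: D(X) = {1,2,4,6}

Answer: {1,2,4,6}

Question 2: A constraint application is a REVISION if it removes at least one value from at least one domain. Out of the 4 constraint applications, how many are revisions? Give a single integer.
Answer: 1

Derivation:
Constraint 1 (W + X = Z) on D(W)={1,2,5,6,7} D(X)={1,2,3,4,6,7} D(Z)={1,3,6,7}: W {1,2,5,6,7}->{1,2,5,6}; X {1,2,3,4,6,7}->{1,2,4,6}; Z {1,3,6,7}->{3,6,7} => REVISION
Constraint 2 (Z != X) on D(Z)={3,6,7} D(X)={1,2,4,6}: no change => not a revision
Constraint 3 (Z != X) on D(Z)={3,6,7} D(X)={1,2,4,6}: no change => not a revision
Constraint 4 (Z != W) on D(Z)={3,6,7} D(W)={1,2,5,6}: no change => not a revision
Total revisions = 1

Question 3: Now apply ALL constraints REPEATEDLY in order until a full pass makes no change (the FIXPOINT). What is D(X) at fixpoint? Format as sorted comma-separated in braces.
pass 0 (initial): D(X)={1,2,3,4,6,7}
pass 1: W {1,2,5,6,7}->{1,2,5,6}; X {1,2,3,4,6,7}->{1,2,4,6}; Z {1,3,6,7}->{3,6,7}
pass 2: no change
Fixpoint after 2 passes: D(X) = {1,2,4,6}

Answer: {1,2,4,6}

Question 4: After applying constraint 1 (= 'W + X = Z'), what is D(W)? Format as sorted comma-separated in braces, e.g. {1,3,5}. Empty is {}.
Constraint 1 (W + X = Z) on D(W)={1,2,5,6,7} D(X)={1,2,3,4,6,7} D(Z)={1,3,6,7}: W {1,2,5,6,7}->{1,2,5,6}; X {1,2,3,4,6,7}->{1,2,4,6}; Z {1,3,6,7}->{3,6,7}
So after constraint 1: D(W) = {1,2,5,6}

Answer: {1,2,5,6}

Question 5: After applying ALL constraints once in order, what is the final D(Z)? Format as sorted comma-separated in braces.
Answer: {3,6,7}

Derivation:
Constraint 1 (W + X = Z) on D(W)={1,2,5,6,7} D(X)={1,2,3,4,6,7} D(Z)={1,3,6,7}: W {1,2,5,6,7}->{1,2,5,6}; X {1,2,3,4,6,7}->{1,2,4,6}; Z {1,3,6,7}->{3,6,7}
Constraint 2 (Z != X) on D(Z)={3,6,7} D(X)={1,2,4,6}: no change
Constraint 3 (Z != X) on D(Z)={3,6,7} D(X)={1,2,4,6}: no change
Constraint 4 (Z != W) on D(Z)={3,6,7} D(W)={1,2,5,6}: no change
So after all 4 constraints: D(Z) = {3,6,7}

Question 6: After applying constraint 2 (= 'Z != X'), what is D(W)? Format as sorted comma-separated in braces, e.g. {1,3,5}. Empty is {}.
Answer: {1,2,5,6}

Derivation:
Constraint 1 (W + X = Z) on D(W)={1,2,5,6,7} D(X)={1,2,3,4,6,7} D(Z)={1,3,6,7}: W {1,2,5,6,7}->{1,2,5,6}; X {1,2,3,4,6,7}->{1,2,4,6}; Z {1,3,6,7}->{3,6,7}
Constraint 2 (Z != X) on D(Z)={3,6,7} D(X)={1,2,4,6}: no change
So after constraint 2: D(W) = {1,2,5,6}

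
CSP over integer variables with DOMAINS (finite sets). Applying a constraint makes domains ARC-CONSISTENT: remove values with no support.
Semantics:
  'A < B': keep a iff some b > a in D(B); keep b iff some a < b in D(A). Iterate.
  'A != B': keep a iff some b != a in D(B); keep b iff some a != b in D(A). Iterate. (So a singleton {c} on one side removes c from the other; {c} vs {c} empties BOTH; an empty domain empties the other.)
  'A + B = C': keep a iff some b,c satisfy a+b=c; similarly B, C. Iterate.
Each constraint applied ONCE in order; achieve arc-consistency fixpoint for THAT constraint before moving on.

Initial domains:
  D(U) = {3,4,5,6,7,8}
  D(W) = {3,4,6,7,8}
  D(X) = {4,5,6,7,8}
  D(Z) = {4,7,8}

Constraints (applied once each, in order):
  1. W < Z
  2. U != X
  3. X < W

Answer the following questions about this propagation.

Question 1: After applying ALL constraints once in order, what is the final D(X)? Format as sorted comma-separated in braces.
Constraint 1 (W < Z) on D(W)={3,4,6,7,8} D(Z)={4,7,8}: W {3,4,6,7,8}->{3,4,6,7}
Constraint 2 (U != X) on D(U)={3,4,5,6,7,8} D(X)={4,5,6,7,8}: no change
Constraint 3 (X < W) on D(X)={4,5,6,7,8} D(W)={3,4,6,7}: X {4,5,6,7,8}->{4,5,6}; W {3,4,6,7}->{6,7}
So after all 3 constraints: D(X) = {4,5,6}

Answer: {4,5,6}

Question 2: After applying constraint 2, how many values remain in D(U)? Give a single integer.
Constraint 1 (W < Z) on D(W)={3,4,6,7,8} D(Z)={4,7,8}: W {3,4,6,7,8}->{3,4,6,7}
Constraint 2 (U != X) on D(U)={3,4,5,6,7,8} D(X)={4,5,6,7,8}: no change
So after constraint 2: D(U)={3,4,5,6,7,8}, size = 6

Answer: 6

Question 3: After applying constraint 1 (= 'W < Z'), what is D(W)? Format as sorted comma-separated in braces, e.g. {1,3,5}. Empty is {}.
Constraint 1 (W < Z) on D(W)={3,4,6,7,8} D(Z)={4,7,8}: W {3,4,6,7,8}->{3,4,6,7}
So after constraint 1: D(W) = {3,4,6,7}

Answer: {3,4,6,7}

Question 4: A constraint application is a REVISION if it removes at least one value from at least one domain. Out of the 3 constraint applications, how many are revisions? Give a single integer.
Answer: 2

Derivation:
Constraint 1 (W < Z) on D(W)={3,4,6,7,8} D(Z)={4,7,8}: W {3,4,6,7,8}->{3,4,6,7} => REVISION
Constraint 2 (U != X) on D(U)={3,4,5,6,7,8} D(X)={4,5,6,7,8}: no change => not a revision
Constraint 3 (X < W) on D(X)={4,5,6,7,8} D(W)={3,4,6,7}: X {4,5,6,7,8}->{4,5,6}; W {3,4,6,7}->{6,7} => REVISION
Total revisions = 2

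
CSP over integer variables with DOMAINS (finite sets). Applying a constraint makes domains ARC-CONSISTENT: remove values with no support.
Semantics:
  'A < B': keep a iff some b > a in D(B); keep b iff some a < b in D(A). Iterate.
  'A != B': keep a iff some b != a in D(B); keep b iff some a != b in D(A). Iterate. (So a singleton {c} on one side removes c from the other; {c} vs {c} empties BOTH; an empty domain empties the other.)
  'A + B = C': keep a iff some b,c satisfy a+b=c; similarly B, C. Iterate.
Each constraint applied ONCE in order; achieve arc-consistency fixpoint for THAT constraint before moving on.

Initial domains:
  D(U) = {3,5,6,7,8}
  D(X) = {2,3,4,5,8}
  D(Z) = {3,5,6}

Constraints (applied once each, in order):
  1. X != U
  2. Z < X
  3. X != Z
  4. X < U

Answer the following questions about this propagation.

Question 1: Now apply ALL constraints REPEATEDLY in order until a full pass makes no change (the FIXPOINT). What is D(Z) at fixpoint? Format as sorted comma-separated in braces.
Answer: {3}

Derivation:
pass 0 (initial): D(Z)={3,5,6}
pass 1: U {3,5,6,7,8}->{5,6,7,8}; X {2,3,4,5,8}->{4,5}
pass 2: Z {3,5,6}->{3}
pass 3: no change
Fixpoint after 3 passes: D(Z) = {3}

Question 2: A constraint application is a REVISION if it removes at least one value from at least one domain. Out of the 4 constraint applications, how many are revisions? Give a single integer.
Answer: 2

Derivation:
Constraint 1 (X != U) on D(X)={2,3,4,5,8} D(U)={3,5,6,7,8}: no change => not a revision
Constraint 2 (Z < X) on D(Z)={3,5,6} D(X)={2,3,4,5,8}: X {2,3,4,5,8}->{4,5,8} => REVISION
Constraint 3 (X != Z) on D(X)={4,5,8} D(Z)={3,5,6}: no change => not a revision
Constraint 4 (X < U) on D(X)={4,5,8} D(U)={3,5,6,7,8}: X {4,5,8}->{4,5}; U {3,5,6,7,8}->{5,6,7,8} => REVISION
Total revisions = 2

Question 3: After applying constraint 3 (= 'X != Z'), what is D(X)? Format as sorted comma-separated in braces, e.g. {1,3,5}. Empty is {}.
Answer: {4,5,8}

Derivation:
Constraint 1 (X != U) on D(X)={2,3,4,5,8} D(U)={3,5,6,7,8}: no change
Constraint 2 (Z < X) on D(Z)={3,5,6} D(X)={2,3,4,5,8}: X {2,3,4,5,8}->{4,5,8}
Constraint 3 (X != Z) on D(X)={4,5,8} D(Z)={3,5,6}: no change
So after constraint 3: D(X) = {4,5,8}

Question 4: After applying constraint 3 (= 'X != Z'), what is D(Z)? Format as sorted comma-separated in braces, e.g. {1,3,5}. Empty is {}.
Answer: {3,5,6}

Derivation:
Constraint 1 (X != U) on D(X)={2,3,4,5,8} D(U)={3,5,6,7,8}: no change
Constraint 2 (Z < X) on D(Z)={3,5,6} D(X)={2,3,4,5,8}: X {2,3,4,5,8}->{4,5,8}
Constraint 3 (X != Z) on D(X)={4,5,8} D(Z)={3,5,6}: no change
So after constraint 3: D(Z) = {3,5,6}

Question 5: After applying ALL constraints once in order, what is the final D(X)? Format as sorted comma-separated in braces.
Answer: {4,5}

Derivation:
Constraint 1 (X != U) on D(X)={2,3,4,5,8} D(U)={3,5,6,7,8}: no change
Constraint 2 (Z < X) on D(Z)={3,5,6} D(X)={2,3,4,5,8}: X {2,3,4,5,8}->{4,5,8}
Constraint 3 (X != Z) on D(X)={4,5,8} D(Z)={3,5,6}: no change
Constraint 4 (X < U) on D(X)={4,5,8} D(U)={3,5,6,7,8}: X {4,5,8}->{4,5}; U {3,5,6,7,8}->{5,6,7,8}
So after all 4 constraints: D(X) = {4,5}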